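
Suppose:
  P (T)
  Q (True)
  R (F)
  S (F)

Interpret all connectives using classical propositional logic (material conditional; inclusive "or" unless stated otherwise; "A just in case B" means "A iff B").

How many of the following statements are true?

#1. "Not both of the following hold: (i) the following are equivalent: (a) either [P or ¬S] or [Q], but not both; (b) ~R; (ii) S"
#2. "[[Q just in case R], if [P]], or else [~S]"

#1: In symbols: (((P ∨ ¬S) ⊕ Q) ↔ ¬R) ↑ S

¬S = ¬F = T
P ∨ ¬S = T ∨ T = T
(P ∨ ¬S) ⊕ Q = T ⊕ T = F
¬R = ¬F = T
((P ∨ ¬S) ⊕ Q) ↔ ¬R = F ↔ T = F
(((P ∨ ¬S) ⊕ Q) ↔ ¬R) ↑ S = F ↑ F = T
Thus #1 is true.

#2: In symbols: (P → (Q ↔ R)) ∨ ¬S

Q ↔ R = T ↔ F = F
P → (Q ↔ R) = T → F = F
¬S = ¬F = T
(P → (Q ↔ R)) ∨ ¬S = F ∨ T = T
So #2 is true.

Count: 2.

2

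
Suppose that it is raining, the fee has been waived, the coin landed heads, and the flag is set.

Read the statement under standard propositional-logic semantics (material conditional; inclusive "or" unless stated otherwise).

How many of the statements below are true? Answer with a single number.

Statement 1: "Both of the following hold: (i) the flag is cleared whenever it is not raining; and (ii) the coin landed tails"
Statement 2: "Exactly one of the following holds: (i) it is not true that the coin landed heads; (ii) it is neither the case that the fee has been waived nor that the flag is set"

0

Let P = "it is raining" (True), S = "the flag is set" (True), R = "the coin landed heads" (True), Q = "the fee has been waived" (True).

Statement 1: Parsed as (not P -> not S) and not R

not P = not True = False
not S = not True = False
not P -> not S = False -> False = True
not R = not True = False
(not P -> not S) and not R = True and False = False
Thus Statement 1 is false.

Statement 2: Parsed as not R xor (Q nor S)

not R = not True = False
Q nor S = True nor True = False
not R xor (Q nor S) = False xor False = False
Thus Statement 2 is false.

0 of the 2 statements are true (none).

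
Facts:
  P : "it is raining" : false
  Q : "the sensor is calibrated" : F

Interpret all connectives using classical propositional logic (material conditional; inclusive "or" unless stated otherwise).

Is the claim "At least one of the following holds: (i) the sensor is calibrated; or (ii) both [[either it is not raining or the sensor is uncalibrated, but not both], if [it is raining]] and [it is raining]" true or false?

In symbols: Q or ((P -> (not P xor not Q)) and P)

not P = not False = True
not Q = not False = True
not P xor not Q = True xor True = False
P -> (not P xor not Q) = False -> False = True
(P -> (not P xor not Q)) and P = True and False = False
Q or ((P -> (not P xor not Q)) and P) = False or False = False

False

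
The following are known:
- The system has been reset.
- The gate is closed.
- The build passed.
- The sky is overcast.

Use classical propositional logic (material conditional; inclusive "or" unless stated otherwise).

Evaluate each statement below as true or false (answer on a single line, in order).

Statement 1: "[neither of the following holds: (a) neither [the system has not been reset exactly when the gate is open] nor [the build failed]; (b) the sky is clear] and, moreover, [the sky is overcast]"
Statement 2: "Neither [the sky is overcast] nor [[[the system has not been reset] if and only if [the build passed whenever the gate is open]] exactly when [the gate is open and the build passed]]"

Let H = "the system has been reset" (T), P = "the gate is open" (F), V = "the build passed" (T), K = "the sky is overcast" (T).

Statement 1: Formalization: (((¬H ↔ P) ↓ ¬V) ↓ ¬K) ∧ K

¬H = ¬T = F
¬H ↔ P = F ↔ F = T
¬V = ¬T = F
(¬H ↔ P) ↓ ¬V = T ↓ F = F
¬K = ¬T = F
((¬H ↔ P) ↓ ¬V) ↓ ¬K = F ↓ F = T
(((¬H ↔ P) ↓ ¬V) ↓ ¬K) ∧ K = T ∧ T = T
Hence Statement 1 is true.

Statement 2: Formalization: K ↓ ((¬H ↔ (P → V)) ↔ (P ∧ V))

¬H = ¬T = F
P → V = F → T = T
¬H ↔ (P → V) = F ↔ T = F
P ∧ V = F ∧ T = F
(¬H ↔ (P → V)) ↔ (P ∧ V) = F ↔ F = T
K ↓ ((¬H ↔ (P → V)) ↔ (P ∧ V)) = T ↓ T = F
Hence Statement 2 is false.

Statement 1 True / Statement 2 False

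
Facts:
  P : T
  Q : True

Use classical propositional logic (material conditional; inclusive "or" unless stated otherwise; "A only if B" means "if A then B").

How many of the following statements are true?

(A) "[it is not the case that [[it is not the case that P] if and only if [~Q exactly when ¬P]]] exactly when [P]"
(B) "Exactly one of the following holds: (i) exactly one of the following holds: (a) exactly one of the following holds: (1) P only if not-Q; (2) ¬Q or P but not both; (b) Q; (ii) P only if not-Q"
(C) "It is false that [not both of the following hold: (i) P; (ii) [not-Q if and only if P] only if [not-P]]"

(A): Parsed as not (not P iff (not Q iff not P)) iff P

not P = not True = False
not Q = not True = False
not P = not True = False
not Q iff not P = False iff False = True
not P iff (not Q iff not P) = False iff True = False
not (not P iff (not Q iff not P)) = not False = True
not (not P iff (not Q iff not P)) iff P = True iff True = True
Hence (A) is true.

(B): Formalization: (((P -> not Q) xor (not Q xor P)) xor Q) xor (P -> not Q)

not Q = not True = False
P -> not Q = True -> False = False
not Q = not True = False
not Q xor P = False xor True = True
(P -> not Q) xor (not Q xor P) = False xor True = True
((P -> not Q) xor (not Q xor P)) xor Q = True xor True = False
not Q = not True = False
P -> not Q = True -> False = False
(((P -> not Q) xor (not Q xor P)) xor Q) xor (P -> not Q) = False xor False = False
Hence (B) is false.

(C): Formalization: not (P nand ((not Q iff P) -> not P))

not Q = not True = False
not Q iff P = False iff True = False
not P = not True = False
(not Q iff P) -> not P = False -> False = True
P nand ((not Q iff P) -> not P) = True nand True = False
not (P nand ((not Q iff P) -> not P)) = not False = True
Hence (C) is true.

Count: 2.

2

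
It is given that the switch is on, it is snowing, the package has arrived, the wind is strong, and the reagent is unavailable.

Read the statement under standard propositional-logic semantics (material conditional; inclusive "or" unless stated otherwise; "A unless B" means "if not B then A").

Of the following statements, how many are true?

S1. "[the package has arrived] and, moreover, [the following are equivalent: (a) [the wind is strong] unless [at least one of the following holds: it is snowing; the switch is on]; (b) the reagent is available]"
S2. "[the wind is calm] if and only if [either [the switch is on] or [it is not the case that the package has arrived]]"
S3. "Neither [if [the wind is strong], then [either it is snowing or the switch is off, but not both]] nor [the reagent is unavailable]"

0

Let R = "the package has arrived" (T), S = "the wind is strong" (T), Q = "it is snowing" (T), P = "the switch is on" (T), U = "the reagent is available" (F).

S1: In symbols: R & ((S | (Q | P)) <-> U)

Q | P = T | T = T
S | (Q | P) = T | T = T
(S | (Q | P)) <-> U = T <-> F = F
R & ((S | (Q | P)) <-> U) = T & F = F
Thus S1 is false.

S2: Formalization: ~S <-> (P | ~R)

~S = ~T = F
~R = ~T = F
P | ~R = T | F = T
~S <-> (P | ~R) = F <-> T = F
Hence S2 is false.

S3: Formalization: (S -> (Q xor ~P)) nor ~U

~P = ~T = F
Q xor ~P = T xor F = T
S -> (Q xor ~P) = T -> T = T
~U = ~F = T
(S -> (Q xor ~P)) nor ~U = T nor T = F
Thus S3 is false.

0 of the 3 statements are true (none).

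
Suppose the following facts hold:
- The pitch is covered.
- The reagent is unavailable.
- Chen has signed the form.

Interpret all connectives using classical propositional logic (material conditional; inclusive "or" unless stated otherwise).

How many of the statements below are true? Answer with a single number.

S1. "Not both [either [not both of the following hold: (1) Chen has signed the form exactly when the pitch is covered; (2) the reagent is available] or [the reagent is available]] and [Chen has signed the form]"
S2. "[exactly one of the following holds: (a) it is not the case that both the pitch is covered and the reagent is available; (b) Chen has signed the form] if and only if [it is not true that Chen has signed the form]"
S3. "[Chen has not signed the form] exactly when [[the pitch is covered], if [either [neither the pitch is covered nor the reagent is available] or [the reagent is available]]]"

1

Let R = "Chen has signed the form" (T), P = "the pitch is covered" (T), Q = "the reagent is available" (F).

S1: Formalization: (((R <-> P) nand Q) | Q) nand R

R <-> P = T <-> T = T
(R <-> P) nand Q = T nand F = T
((R <-> P) nand Q) | Q = T | F = T
(((R <-> P) nand Q) | Q) nand R = T nand T = F
Thus S1 is false.

S2: This is ((P nand Q) xor R) <-> ~R.

P nand Q = T nand F = T
(P nand Q) xor R = T xor T = F
~R = ~T = F
((P nand Q) xor R) <-> ~R = F <-> F = T
Thus S2 is true.

S3: This is ~R <-> (((P nor Q) | Q) -> P).

~R = ~T = F
P nor Q = T nor F = F
(P nor Q) | Q = F | F = F
((P nor Q) | Q) -> P = F -> T = T
~R <-> (((P nor Q) | Q) -> P) = F <-> T = F
Thus S3 is false.

1 of the 3 statements is true (S2).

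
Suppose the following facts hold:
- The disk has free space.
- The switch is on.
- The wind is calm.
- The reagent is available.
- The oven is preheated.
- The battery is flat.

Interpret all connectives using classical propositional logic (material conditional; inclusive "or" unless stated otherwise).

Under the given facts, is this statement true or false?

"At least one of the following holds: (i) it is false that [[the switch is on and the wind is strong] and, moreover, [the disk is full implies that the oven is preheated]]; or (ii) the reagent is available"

true

Let Q = "the switch is on" (True), R = "the wind is strong" (False), P = "the disk is full" (False), U = "the oven is preheated" (True), S = "the reagent is available" (True).
In symbols: not ((Q and R) and (P -> U)) or S

Q and R = True and False = False
P -> U = False -> True = True
(Q and R) and (P -> U) = False and True = False
not ((Q and R) and (P -> U)) = not False = True
not ((Q and R) and (P -> U)) or S = True or True = True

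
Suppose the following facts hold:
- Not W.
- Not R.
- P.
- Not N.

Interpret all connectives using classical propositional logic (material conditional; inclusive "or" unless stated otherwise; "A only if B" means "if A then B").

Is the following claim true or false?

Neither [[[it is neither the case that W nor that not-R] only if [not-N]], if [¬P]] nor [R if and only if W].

Formalization: (~P -> ((W nor ~R) -> ~N)) nor (R <-> W)

~P = ~T = F
~R = ~F = T
W nor ~R = F nor T = F
~N = ~F = T
(W nor ~R) -> ~N = F -> T = T
~P -> ((W nor ~R) -> ~N) = F -> T = T
R <-> W = F <-> F = T
(~P -> ((W nor ~R) -> ~N)) nor (R <-> W) = T nor T = F

False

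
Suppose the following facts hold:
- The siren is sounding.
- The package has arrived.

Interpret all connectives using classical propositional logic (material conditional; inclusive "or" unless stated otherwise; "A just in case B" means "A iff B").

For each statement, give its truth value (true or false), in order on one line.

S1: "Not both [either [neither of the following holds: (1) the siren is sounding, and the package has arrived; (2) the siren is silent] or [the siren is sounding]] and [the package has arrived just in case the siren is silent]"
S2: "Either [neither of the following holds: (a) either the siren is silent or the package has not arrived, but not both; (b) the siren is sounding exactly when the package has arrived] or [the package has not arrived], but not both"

Let V = "the siren is sounding" (True), U = "the package has arrived" (True).

S1: Formalization: (((V and U) nor not V) or V) nand (U iff not V)

V and U = True and True = True
not V = not True = False
(V and U) nor not V = True nor False = False
((V and U) nor not V) or V = False or True = True
not V = not True = False
U iff not V = True iff False = False
(((V and U) nor not V) or V) nand (U iff not V) = True nand False = True
Thus S1 is true.

S2: Formalization: ((not V xor not U) nor (V iff U)) xor not U

not V = not True = False
not U = not True = False
not V xor not U = False xor False = False
V iff U = True iff True = True
(not V xor not U) nor (V iff U) = False nor True = False
not U = not True = False
((not V xor not U) nor (V iff U)) xor not U = False xor False = False
Hence S2 is false.

S1 true / S2 false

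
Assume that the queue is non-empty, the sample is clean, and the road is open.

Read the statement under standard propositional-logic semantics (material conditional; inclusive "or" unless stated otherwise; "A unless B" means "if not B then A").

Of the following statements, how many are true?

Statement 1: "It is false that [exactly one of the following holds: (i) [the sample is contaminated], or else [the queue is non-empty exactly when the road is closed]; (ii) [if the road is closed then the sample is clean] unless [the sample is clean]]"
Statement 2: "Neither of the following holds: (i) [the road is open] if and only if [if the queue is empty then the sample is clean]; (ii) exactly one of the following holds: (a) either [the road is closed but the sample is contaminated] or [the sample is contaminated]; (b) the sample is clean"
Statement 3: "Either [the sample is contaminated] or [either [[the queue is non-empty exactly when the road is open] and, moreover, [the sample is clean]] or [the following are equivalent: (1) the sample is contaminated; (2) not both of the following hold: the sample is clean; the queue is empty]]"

1

Let Q = "the sample is contaminated" (F), P = "the queue is empty" (F), R = "the road is closed" (F).

Statement 1: Formalization: ¬((Q ∨ (¬P ↔ R)) ⊕ ((R → ¬Q) ∨ ¬Q))

¬P = ¬F = T
¬P ↔ R = T ↔ F = F
Q ∨ (¬P ↔ R) = F ∨ F = F
¬Q = ¬F = T
R → ¬Q = F → T = T
¬Q = ¬F = T
(R → ¬Q) ∨ ¬Q = T ∨ T = T
(Q ∨ (¬P ↔ R)) ⊕ ((R → ¬Q) ∨ ¬Q) = F ⊕ T = T
¬((Q ∨ (¬P ↔ R)) ⊕ ((R → ¬Q) ∨ ¬Q)) = ¬T = F
Thus Statement 1 is false.

Statement 2: Formalization: (¬R ↔ (P → ¬Q)) ↓ (((R ∧ Q) ∨ Q) ⊕ ¬Q)

¬R = ¬F = T
¬Q = ¬F = T
P → ¬Q = F → T = T
¬R ↔ (P → ¬Q) = T ↔ T = T
R ∧ Q = F ∧ F = F
(R ∧ Q) ∨ Q = F ∨ F = F
¬Q = ¬F = T
((R ∧ Q) ∨ Q) ⊕ ¬Q = F ⊕ T = T
(¬R ↔ (P → ¬Q)) ↓ (((R ∧ Q) ∨ Q) ⊕ ¬Q) = T ↓ T = F
So Statement 2 is false.

Statement 3: Parsed as Q ∨ (((¬P ↔ ¬R) ∧ ¬Q) ∨ (Q ↔ (¬Q ↑ P)))

¬P = ¬F = T
¬R = ¬F = T
¬P ↔ ¬R = T ↔ T = T
¬Q = ¬F = T
(¬P ↔ ¬R) ∧ ¬Q = T ∧ T = T
¬Q = ¬F = T
¬Q ↑ P = T ↑ F = T
Q ↔ (¬Q ↑ P) = F ↔ T = F
((¬P ↔ ¬R) ∧ ¬Q) ∨ (Q ↔ (¬Q ↑ P)) = T ∨ F = T
Q ∨ (((¬P ↔ ¬R) ∧ ¬Q) ∨ (Q ↔ (¬Q ↑ P))) = F ∨ T = T
Thus Statement 3 is true.

True statements: 1.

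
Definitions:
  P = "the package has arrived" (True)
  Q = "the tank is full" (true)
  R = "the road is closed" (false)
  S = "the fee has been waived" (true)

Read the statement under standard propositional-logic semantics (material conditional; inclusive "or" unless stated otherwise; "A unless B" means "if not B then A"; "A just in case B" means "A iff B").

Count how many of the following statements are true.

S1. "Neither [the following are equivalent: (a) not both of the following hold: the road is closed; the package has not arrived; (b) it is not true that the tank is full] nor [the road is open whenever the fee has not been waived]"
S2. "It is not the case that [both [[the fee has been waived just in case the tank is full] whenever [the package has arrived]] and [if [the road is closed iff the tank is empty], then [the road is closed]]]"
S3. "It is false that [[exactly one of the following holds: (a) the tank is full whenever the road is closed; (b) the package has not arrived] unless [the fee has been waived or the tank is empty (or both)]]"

1

S1: This is ((R nand not P) iff not Q) nor (not S -> not R).

not P = not True = False
R nand not P = False nand False = True
not Q = not True = False
(R nand not P) iff not Q = True iff False = False
not S = not True = False
not R = not False = True
not S -> not R = False -> True = True
((R nand not P) iff not Q) nor (not S -> not R) = False nor True = False
Thus S1 is false.

S2: Parsed as not ((P -> (S iff Q)) and ((R iff not Q) -> R))

S iff Q = True iff True = True
P -> (S iff Q) = True -> True = True
not Q = not True = False
R iff not Q = False iff False = True
(R iff not Q) -> R = True -> False = False
(P -> (S iff Q)) and ((R iff not Q) -> R) = True and False = False
not ((P -> (S iff Q)) and ((R iff not Q) -> R)) = not False = True
Hence S2 is true.

S3: Parsed as not (((R -> Q) xor not P) or (S or not Q))

R -> Q = False -> True = True
not P = not True = False
(R -> Q) xor not P = True xor False = True
not Q = not True = False
S or not Q = True or False = True
((R -> Q) xor not P) or (S or not Q) = True or True = True
not (((R -> Q) xor not P) or (S or not Q)) = not True = False
So S3 is false.

True statements: 1 (S2).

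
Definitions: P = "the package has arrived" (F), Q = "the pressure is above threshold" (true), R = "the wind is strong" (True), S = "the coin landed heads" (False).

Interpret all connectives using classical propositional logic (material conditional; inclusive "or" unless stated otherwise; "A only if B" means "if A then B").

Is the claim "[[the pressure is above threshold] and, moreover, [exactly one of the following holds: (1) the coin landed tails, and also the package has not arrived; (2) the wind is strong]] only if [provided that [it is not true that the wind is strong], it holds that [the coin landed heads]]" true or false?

True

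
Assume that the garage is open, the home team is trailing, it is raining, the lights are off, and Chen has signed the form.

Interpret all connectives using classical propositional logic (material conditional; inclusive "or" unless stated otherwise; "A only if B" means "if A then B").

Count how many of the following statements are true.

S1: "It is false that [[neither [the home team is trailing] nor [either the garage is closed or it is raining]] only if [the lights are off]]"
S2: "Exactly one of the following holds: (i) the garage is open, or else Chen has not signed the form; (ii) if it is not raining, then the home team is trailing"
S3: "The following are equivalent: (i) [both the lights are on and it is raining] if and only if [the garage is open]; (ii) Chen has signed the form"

0

Let Q = "the home team is leading" (F), P = "the garage is closed" (F), R = "it is raining" (T), S = "the lights are on" (F), U = "Chen has signed the form" (T).

S1: In symbols: ~((~Q nor (P | R)) -> ~S)

~Q = ~F = T
P | R = F | T = T
~Q nor (P | R) = T nor T = F
~S = ~F = T
(~Q nor (P | R)) -> ~S = F -> T = T
~((~Q nor (P | R)) -> ~S) = ~T = F
Hence S1 is false.

S2: This is (~P | ~U) xor (~R -> ~Q).

~P = ~F = T
~U = ~T = F
~P | ~U = T | F = T
~R = ~T = F
~Q = ~F = T
~R -> ~Q = F -> T = T
(~P | ~U) xor (~R -> ~Q) = T xor T = F
Thus S2 is false.

S3: Parsed as ((S & R) <-> ~P) <-> U

S & R = F & T = F
~P = ~F = T
(S & R) <-> ~P = F <-> T = F
((S & R) <-> ~P) <-> U = F <-> T = F
So S3 is false.

True statements: 0 (none).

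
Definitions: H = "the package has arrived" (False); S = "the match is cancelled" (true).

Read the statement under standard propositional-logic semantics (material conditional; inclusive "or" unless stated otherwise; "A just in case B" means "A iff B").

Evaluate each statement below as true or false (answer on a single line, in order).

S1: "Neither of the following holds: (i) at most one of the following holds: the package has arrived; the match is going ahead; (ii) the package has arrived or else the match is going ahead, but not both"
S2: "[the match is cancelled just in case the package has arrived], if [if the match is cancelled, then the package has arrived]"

S1: Parsed as (H ↑ ¬S) ↓ (H ⊕ ¬S)

¬S = ¬T = F
H ↑ ¬S = F ↑ F = T
¬S = ¬T = F
H ⊕ ¬S = F ⊕ F = F
(H ↑ ¬S) ↓ (H ⊕ ¬S) = T ↓ F = F
So S1 is false.

S2: This is (S → H) → (S ↔ H).

S → H = T → F = F
S ↔ H = T ↔ F = F
(S → H) → (S ↔ H) = F → F = T
Hence S2 is true.

S1 F, S2 T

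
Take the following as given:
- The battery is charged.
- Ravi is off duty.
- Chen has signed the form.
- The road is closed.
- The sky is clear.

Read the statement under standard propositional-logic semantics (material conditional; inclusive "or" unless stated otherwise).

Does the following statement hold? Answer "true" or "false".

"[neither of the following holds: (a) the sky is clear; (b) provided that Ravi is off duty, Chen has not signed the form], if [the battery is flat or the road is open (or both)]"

true

Let R = "the battery is charged" (True), K = "the road is closed" (True), W = "the sky is overcast" (False), H = "Ravi is on call" (False), M = "Chen has signed the form" (True).
Formalization: (not R or not K) -> (not W nor (not H -> not M))

not R = not True = False
not K = not True = False
not R or not K = False or False = False
not W = not False = True
not H = not False = True
not M = not True = False
not H -> not M = True -> False = False
not W nor (not H -> not M) = True nor False = False
(not R or not K) -> (not W nor (not H -> not M)) = False -> False = True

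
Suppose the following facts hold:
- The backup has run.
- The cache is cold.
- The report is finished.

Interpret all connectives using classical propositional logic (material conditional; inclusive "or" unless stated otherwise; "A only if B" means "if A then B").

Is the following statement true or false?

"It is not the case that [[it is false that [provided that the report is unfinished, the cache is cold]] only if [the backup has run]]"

False.

Let P = "the report is finished" (True), N = "the cache is warm" (False), K = "the backup has run" (True).
Formalization: not (not (not P -> not N) -> K)

not P = not True = False
not N = not False = True
not P -> not N = False -> True = True
not (not P -> not N) = not True = False
not (not P -> not N) -> K = False -> True = True
not (not (not P -> not N) -> K) = not True = False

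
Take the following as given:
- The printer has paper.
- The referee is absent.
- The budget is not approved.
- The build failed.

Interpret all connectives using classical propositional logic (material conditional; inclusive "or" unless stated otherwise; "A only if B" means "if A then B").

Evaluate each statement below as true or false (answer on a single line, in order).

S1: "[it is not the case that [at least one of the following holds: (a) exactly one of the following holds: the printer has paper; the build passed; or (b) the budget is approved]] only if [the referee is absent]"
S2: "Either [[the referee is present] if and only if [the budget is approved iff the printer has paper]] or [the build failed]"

S1 True / S2 True

Let K = "the printer has paper" (True), M = "the build passed" (False), P = "the budget is approved" (False), D = "the referee is present" (False).

S1: This is not ((K xor M) or P) -> not D.

K xor M = True xor False = True
(K xor M) or P = True or False = True
not ((K xor M) or P) = not True = False
not D = not False = True
not ((K xor M) or P) -> not D = False -> True = True
Thus S1 is true.

S2: Formalization: (D iff (P iff K)) or not M

P iff K = False iff True = False
D iff (P iff K) = False iff False = True
not M = not False = True
(D iff (P iff K)) or not M = True or True = True
So S2 is true.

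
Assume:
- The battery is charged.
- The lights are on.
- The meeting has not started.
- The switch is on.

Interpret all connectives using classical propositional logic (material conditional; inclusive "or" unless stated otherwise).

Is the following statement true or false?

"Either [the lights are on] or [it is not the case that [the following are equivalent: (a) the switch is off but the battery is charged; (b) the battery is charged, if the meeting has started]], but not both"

Let R = "the lights are on" (T), V = "the switch is on" (T), P = "the battery is charged" (T), K = "the meeting has started" (F).
Parsed as R xor ~((~V & P) <-> (K -> P))

~V = ~T = F
~V & P = F & T = F
K -> P = F -> T = T
(~V & P) <-> (K -> P) = F <-> T = F
~((~V & P) <-> (K -> P)) = ~F = T
R xor ~((~V & P) <-> (K -> P)) = T xor T = F

false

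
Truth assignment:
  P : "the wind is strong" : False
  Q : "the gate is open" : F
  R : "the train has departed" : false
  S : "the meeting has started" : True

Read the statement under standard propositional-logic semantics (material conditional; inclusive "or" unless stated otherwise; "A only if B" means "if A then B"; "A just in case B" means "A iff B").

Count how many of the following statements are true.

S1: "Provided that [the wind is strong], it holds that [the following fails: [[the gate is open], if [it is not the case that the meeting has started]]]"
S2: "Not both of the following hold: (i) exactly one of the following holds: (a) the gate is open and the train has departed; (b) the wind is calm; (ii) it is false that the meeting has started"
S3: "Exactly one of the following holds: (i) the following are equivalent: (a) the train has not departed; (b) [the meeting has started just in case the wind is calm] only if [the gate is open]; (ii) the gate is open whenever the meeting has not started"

3

S1: In symbols: P → ¬(¬S → Q)

¬S = ¬T = F
¬S → Q = F → F = T
¬(¬S → Q) = ¬T = F
P → ¬(¬S → Q) = F → F = T
So S1 is true.

S2: Formalization: ((Q ∧ R) ⊕ ¬P) ↑ ¬S

Q ∧ R = F ∧ F = F
¬P = ¬F = T
(Q ∧ R) ⊕ ¬P = F ⊕ T = T
¬S = ¬T = F
((Q ∧ R) ⊕ ¬P) ↑ ¬S = T ↑ F = T
Thus S2 is true.

S3: In symbols: (¬R ↔ ((S ↔ ¬P) → Q)) ⊕ (¬S → Q)

¬R = ¬F = T
¬P = ¬F = T
S ↔ ¬P = T ↔ T = T
(S ↔ ¬P) → Q = T → F = F
¬R ↔ ((S ↔ ¬P) → Q) = T ↔ F = F
¬S = ¬T = F
¬S → Q = F → F = T
(¬R ↔ ((S ↔ ¬P) → Q)) ⊕ (¬S → Q) = F ⊕ T = T
So S3 is true.

Count: 3.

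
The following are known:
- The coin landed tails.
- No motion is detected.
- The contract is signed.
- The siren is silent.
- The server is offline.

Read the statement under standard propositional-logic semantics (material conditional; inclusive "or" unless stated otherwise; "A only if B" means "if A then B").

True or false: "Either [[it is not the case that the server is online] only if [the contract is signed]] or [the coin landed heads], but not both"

Let R = "the server is online" (F), M = "the contract is signed" (T), H = "the coin landed heads" (F).
This is (~R -> M) xor H.

~R = ~F = T
~R -> M = T -> T = T
(~R -> M) xor H = T xor F = T

The statement is true.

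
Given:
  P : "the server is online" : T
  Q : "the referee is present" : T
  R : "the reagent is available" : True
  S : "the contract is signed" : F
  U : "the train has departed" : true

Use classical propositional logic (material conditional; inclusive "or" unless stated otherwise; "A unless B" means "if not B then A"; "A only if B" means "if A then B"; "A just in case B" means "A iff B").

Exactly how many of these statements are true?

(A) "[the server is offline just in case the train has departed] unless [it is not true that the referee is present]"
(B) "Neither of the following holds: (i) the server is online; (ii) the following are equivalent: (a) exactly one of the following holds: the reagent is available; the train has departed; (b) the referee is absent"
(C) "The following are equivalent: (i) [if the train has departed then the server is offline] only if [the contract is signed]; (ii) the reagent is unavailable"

0

(A): Parsed as (~P <-> U) | ~Q

~P = ~T = F
~P <-> U = F <-> T = F
~Q = ~T = F
(~P <-> U) | ~Q = F | F = F
So (A) is false.

(B): Formalization: P nor ((R xor U) <-> ~Q)

R xor U = T xor T = F
~Q = ~T = F
(R xor U) <-> ~Q = F <-> F = T
P nor ((R xor U) <-> ~Q) = T nor T = F
Thus (B) is false.

(C): In symbols: ((U -> ~P) -> S) <-> ~R

~P = ~T = F
U -> ~P = T -> F = F
(U -> ~P) -> S = F -> F = T
~R = ~T = F
((U -> ~P) -> S) <-> ~R = T <-> F = F
Hence (C) is false.

0 of the 3 statements are true (none).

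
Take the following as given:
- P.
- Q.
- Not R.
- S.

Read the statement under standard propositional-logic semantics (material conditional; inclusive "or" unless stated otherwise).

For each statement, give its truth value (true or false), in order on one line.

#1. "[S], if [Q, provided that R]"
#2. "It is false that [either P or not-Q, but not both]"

#1 T; #2 F

#1: Parsed as (R -> Q) -> S

R -> Q = False -> True = True
(R -> Q) -> S = True -> True = True
Thus #1 is true.

#2: Formalization: not (P xor not Q)

not Q = not True = False
P xor not Q = True xor False = True
not (P xor not Q) = not True = False
Hence #2 is false.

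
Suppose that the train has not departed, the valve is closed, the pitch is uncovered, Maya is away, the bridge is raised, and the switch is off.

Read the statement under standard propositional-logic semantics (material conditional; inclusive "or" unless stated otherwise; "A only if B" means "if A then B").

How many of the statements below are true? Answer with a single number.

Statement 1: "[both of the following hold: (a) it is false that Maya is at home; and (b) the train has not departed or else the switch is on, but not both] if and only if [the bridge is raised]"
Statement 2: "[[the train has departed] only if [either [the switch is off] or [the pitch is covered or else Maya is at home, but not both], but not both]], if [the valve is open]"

Let S = "Maya is at home" (F), P = "the train has departed" (F), V = "the switch is on" (F), U = "the bridge is raised" (T), Q = "the valve is open" (F), R = "the pitch is covered" (F).

Statement 1: Parsed as (¬S ∧ (¬P ⊕ V)) ↔ U

¬S = ¬F = T
¬P = ¬F = T
¬P ⊕ V = T ⊕ F = T
¬S ∧ (¬P ⊕ V) = T ∧ T = T
(¬S ∧ (¬P ⊕ V)) ↔ U = T ↔ T = T
Hence Statement 1 is true.

Statement 2: Formalization: Q → (P → (¬V ⊕ (R ⊕ S)))

¬V = ¬F = T
R ⊕ S = F ⊕ F = F
¬V ⊕ (R ⊕ S) = T ⊕ F = T
P → (¬V ⊕ (R ⊕ S)) = F → T = T
Q → (P → (¬V ⊕ (R ⊕ S))) = F → T = T
Thus Statement 2 is true.

True statements: 2 (Statement 1, Statement 2).

2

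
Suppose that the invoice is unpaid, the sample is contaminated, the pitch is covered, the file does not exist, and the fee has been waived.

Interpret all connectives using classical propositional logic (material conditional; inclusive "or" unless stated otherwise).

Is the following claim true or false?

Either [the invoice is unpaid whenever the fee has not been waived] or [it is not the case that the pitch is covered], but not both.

true

Let V = "the fee has been waived" (T), S = "the invoice is paid" (F), G = "the pitch is covered" (T).
In symbols: (~V -> ~S) xor ~G

~V = ~T = F
~S = ~F = T
~V -> ~S = F -> T = T
~G = ~T = F
(~V -> ~S) xor ~G = T xor F = T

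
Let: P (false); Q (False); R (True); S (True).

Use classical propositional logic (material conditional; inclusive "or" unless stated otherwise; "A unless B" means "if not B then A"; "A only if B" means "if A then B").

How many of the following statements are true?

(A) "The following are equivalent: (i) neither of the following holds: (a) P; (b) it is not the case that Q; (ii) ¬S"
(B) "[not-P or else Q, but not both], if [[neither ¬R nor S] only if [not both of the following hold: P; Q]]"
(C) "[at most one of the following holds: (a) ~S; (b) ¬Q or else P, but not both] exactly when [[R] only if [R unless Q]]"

3

(A): This is (P nor not Q) iff not S.

not Q = not False = True
P nor not Q = False nor True = False
not S = not True = False
(P nor not Q) iff not S = False iff False = True
So (A) is true.

(B): In symbols: ((not R nor S) -> (P nand Q)) -> (not P xor Q)

not R = not True = False
not R nor S = False nor True = False
P nand Q = False nand False = True
(not R nor S) -> (P nand Q) = False -> True = True
not P = not False = True
not P xor Q = True xor False = True
((not R nor S) -> (P nand Q)) -> (not P xor Q) = True -> True = True
So (B) is true.

(C): Parsed as (not S nand (not Q xor P)) iff (R -> (R or Q))

not S = not True = False
not Q = not False = True
not Q xor P = True xor False = True
not S nand (not Q xor P) = False nand True = True
R or Q = True or False = True
R -> (R or Q) = True -> True = True
(not S nand (not Q xor P)) iff (R -> (R or Q)) = True iff True = True
Hence (C) is true.

3 of the 3 statements are true ((A), (B), (C)).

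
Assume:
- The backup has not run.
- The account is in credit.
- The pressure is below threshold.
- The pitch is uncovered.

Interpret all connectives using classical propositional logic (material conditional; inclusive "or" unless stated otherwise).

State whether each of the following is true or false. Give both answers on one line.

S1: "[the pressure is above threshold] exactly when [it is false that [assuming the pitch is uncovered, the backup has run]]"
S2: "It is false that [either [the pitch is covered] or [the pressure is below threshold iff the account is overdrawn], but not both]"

S1 false / S2 true

Let Q = "the pressure is above threshold" (False), U = "the pitch is covered" (False), D = "the backup has run" (False), P = "the account is overdrawn" (False).

S1: This is Q iff not (not U -> D).

not U = not False = True
not U -> D = True -> False = False
not (not U -> D) = not False = True
Q iff not (not U -> D) = False iff True = False
Thus S1 is false.

S2: In symbols: not (U xor (not Q iff P))

not Q = not False = True
not Q iff P = True iff False = False
U xor (not Q iff P) = False xor False = False
not (U xor (not Q iff P)) = not False = True
Thus S2 is true.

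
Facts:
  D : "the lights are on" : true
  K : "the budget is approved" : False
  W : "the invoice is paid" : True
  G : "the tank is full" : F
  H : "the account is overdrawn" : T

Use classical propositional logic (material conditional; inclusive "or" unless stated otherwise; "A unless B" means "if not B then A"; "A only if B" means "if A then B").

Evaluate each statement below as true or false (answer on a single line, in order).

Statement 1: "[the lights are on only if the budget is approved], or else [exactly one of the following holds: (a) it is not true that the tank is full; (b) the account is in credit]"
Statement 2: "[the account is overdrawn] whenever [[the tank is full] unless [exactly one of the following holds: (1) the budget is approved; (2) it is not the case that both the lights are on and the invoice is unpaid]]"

Statement 1 true / Statement 2 true

Statement 1: Parsed as (D → K) ∨ (¬G ⊕ ¬H)

D → K = T → F = F
¬G = ¬F = T
¬H = ¬T = F
¬G ⊕ ¬H = T ⊕ F = T
(D → K) ∨ (¬G ⊕ ¬H) = F ∨ T = T
So Statement 1 is true.

Statement 2: This is (G ∨ (K ⊕ (D ↑ ¬W))) → H.

¬W = ¬T = F
D ↑ ¬W = T ↑ F = T
K ⊕ (D ↑ ¬W) = F ⊕ T = T
G ∨ (K ⊕ (D ↑ ¬W)) = F ∨ T = T
(G ∨ (K ⊕ (D ↑ ¬W))) → H = T → T = T
So Statement 2 is true.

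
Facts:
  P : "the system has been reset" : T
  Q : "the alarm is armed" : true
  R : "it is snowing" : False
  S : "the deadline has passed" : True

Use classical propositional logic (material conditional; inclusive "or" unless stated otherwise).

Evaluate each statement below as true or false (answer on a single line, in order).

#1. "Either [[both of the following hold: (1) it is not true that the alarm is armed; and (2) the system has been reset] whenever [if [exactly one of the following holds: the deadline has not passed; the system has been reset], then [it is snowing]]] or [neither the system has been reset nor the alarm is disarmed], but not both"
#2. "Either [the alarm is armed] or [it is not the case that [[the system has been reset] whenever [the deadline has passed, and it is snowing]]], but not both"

#1 True / #2 True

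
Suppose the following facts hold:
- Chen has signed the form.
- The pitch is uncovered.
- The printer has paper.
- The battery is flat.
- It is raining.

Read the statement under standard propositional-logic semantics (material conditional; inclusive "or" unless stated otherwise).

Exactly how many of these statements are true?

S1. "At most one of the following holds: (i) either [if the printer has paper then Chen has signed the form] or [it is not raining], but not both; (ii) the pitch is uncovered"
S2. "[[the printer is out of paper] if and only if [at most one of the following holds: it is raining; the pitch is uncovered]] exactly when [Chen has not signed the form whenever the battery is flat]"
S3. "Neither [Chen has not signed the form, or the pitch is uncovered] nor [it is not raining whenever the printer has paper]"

Let R = "the printer has paper" (T), P = "Chen has signed the form" (T), U = "it is raining" (T), Q = "the pitch is covered" (F), S = "the battery is charged" (F).

S1: In symbols: ((R -> P) xor ~U) nand ~Q

R -> P = T -> T = T
~U = ~T = F
(R -> P) xor ~U = T xor F = T
~Q = ~F = T
((R -> P) xor ~U) nand ~Q = T nand T = F
So S1 is false.

S2: This is (~R <-> (U nand ~Q)) <-> (~S -> ~P).

~R = ~T = F
~Q = ~F = T
U nand ~Q = T nand T = F
~R <-> (U nand ~Q) = F <-> F = T
~S = ~F = T
~P = ~T = F
~S -> ~P = T -> F = F
(~R <-> (U nand ~Q)) <-> (~S -> ~P) = T <-> F = F
So S2 is false.

S3: Formalization: (~P | ~Q) nor (R -> ~U)

~P = ~T = F
~Q = ~F = T
~P | ~Q = F | T = T
~U = ~T = F
R -> ~U = T -> F = F
(~P | ~Q) nor (R -> ~U) = T nor F = F
So S3 is false.

True statements: 0 (none).

0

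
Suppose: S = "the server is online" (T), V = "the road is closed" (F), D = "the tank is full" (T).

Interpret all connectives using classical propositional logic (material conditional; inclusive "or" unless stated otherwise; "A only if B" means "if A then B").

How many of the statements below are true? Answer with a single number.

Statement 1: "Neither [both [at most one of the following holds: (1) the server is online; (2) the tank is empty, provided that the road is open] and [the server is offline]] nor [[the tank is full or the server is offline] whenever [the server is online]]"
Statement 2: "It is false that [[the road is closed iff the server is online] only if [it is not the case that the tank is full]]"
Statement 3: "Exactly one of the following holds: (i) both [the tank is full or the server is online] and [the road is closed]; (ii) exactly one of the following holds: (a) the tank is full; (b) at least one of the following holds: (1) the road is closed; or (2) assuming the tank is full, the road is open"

Statement 1: Parsed as ((S nand (not V -> not D)) and not S) nor (S -> (D or not S))

not V = not False = True
not D = not True = False
not V -> not D = True -> False = False
S nand (not V -> not D) = True nand False = True
not S = not True = False
(S nand (not V -> not D)) and not S = True and False = False
not S = not True = False
D or not S = True or False = True
S -> (D or not S) = True -> True = True
((S nand (not V -> not D)) and not S) nor (S -> (D or not S)) = False nor True = False
Hence Statement 1 is false.

Statement 2: In symbols: not ((V iff S) -> not D)

V iff S = False iff True = False
not D = not True = False
(V iff S) -> not D = False -> False = True
not ((V iff S) -> not D) = not True = False
Thus Statement 2 is false.

Statement 3: This is ((D or S) and V) xor (D xor (V or (D -> not V))).

D or S = True or True = True
(D or S) and V = True and False = False
not V = not False = True
D -> not V = True -> True = True
V or (D -> not V) = False or True = True
D xor (V or (D -> not V)) = True xor True = False
((D or S) and V) xor (D xor (V or (D -> not V))) = False xor False = False
Hence Statement 3 is false.

0 of the 3 statements are true (none).

0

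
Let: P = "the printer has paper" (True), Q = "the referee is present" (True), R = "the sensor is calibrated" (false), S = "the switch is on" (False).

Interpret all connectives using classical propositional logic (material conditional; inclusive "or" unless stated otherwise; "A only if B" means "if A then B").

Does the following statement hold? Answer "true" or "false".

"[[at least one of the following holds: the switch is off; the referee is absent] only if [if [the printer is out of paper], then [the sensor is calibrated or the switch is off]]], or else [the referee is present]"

true

In symbols: ((¬S ∨ ¬Q) → (¬P → (R ∨ ¬S))) ∨ Q

¬S = ¬F = T
¬Q = ¬T = F
¬S ∨ ¬Q = T ∨ F = T
¬P = ¬T = F
¬S = ¬F = T
R ∨ ¬S = F ∨ T = T
¬P → (R ∨ ¬S) = F → T = T
(¬S ∨ ¬Q) → (¬P → (R ∨ ¬S)) = T → T = T
((¬S ∨ ¬Q) → (¬P → (R ∨ ¬S))) ∨ Q = T ∨ T = T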